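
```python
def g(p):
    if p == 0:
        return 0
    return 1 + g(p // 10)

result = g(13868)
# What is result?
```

Count of digits of 13868: 5

Answer: 5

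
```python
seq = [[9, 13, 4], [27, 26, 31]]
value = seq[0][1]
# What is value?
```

Trace:
`seq = [[9, 13, 4], [27, 26, 31]]` → seq = [[9, 13, 4], [27, 26, 31]]
`value = seq[0][1]` → value = 13
So value = 13

Answer: 13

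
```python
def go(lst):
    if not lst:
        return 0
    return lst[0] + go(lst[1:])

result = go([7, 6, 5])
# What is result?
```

7 + 6 + 5 + 0 = 18

Answer: 18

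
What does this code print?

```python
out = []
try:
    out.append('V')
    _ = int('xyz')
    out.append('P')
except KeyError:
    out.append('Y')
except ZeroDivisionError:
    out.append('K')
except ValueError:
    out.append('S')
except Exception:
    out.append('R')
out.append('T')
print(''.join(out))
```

Execution trace: 'V' (try body) → 'S' (except ValueError) → 'T' (after the try/except). Output: VST

Answer: VST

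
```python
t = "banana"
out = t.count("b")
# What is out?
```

Trace:
`t = "banana"` → t = 'banana'
`out = t.count("b")` → out = 1
So out = 1

Answer: 1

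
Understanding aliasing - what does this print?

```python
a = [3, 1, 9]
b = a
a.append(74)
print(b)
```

Key concept: basic list aliasing.
Step by step:
`a = [3, 1, 9]` → a = [3, 1, 9]
`b = a` → b = [3, 1, 9] (same object as a)
`a.append(74)` → a = [3, 1, 9, 74] (same object as b); b = [3, 1, 9, 74] (same object as a)
`print(b)` → prints [3, 1, 9, 74]

Answer: [3, 1, 9, 74]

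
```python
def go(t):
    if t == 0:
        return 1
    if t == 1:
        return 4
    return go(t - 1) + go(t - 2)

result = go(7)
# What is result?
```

Build up from base cases: go(0)=1, go(1)=4, go(2)=5, go(3)=9, go(4)=14, go(5)=23, go(6)=37, ..., go(7)=60

Answer: 60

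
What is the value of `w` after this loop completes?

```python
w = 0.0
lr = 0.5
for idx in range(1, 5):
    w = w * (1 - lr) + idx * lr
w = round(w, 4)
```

Moving average with lr=0.5
`w` takes the values: 0.0 → 0.5 → 1.25 → 2.125 → 3.0625

Answer: 3.0625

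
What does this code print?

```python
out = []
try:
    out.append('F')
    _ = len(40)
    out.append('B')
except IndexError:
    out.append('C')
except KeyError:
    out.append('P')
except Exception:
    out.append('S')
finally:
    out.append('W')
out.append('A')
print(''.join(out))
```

Execution trace: 'F' (try body) → 'S' (except Exception) → 'W' (finally) → 'A' (after the try/except). Output: FSWA

Answer: FSWA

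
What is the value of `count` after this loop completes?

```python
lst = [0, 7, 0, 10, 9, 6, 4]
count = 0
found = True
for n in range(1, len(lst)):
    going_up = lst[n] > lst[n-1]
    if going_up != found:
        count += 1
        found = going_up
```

Count direction changes in [0, 7, 0, 10, 9, 6, 4]
`count` takes the values: 0 → 1 → 2 → 3

Answer: 3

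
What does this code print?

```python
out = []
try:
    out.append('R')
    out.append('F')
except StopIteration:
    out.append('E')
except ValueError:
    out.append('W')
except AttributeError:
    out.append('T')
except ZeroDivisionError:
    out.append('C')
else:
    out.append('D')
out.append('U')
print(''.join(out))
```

Execution trace: 'R' (try body) → 'F' (try body, no exception) → 'D' (else) → 'U' (after the try/except). Output: RFDU

Answer: RFDU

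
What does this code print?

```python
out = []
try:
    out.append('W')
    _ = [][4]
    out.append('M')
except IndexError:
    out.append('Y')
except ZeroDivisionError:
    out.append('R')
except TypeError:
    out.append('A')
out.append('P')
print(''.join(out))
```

Execution trace: 'W' (try body) → 'Y' (except IndexError) → 'P' (after the try/except). Output: WYP

Answer: WYP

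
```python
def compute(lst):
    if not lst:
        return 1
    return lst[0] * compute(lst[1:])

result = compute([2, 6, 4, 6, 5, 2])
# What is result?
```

Product over [2, 6, 4, 6, 5, 2] = 2 * 6 * 4 * 6 * 5 * 2 = 2880

Answer: 2880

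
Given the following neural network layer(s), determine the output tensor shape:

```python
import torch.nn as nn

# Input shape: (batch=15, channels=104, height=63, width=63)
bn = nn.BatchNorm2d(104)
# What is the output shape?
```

Input: (15, 104, 63, 63) -> Output: (15, 104, 63, 63)

Answer: (15, 104, 63, 63)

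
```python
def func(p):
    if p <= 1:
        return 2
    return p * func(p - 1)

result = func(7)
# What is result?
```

func(7) = 7 * 6 * 5 * 4 * 3 * 2 * 2 = 10080

Answer: 10080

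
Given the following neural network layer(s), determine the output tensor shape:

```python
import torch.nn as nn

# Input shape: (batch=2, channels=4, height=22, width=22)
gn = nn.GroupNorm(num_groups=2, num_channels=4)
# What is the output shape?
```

Input: (2, 4, 22, 22) -> Output: (2, 4, 22, 22)

Answer: (2, 4, 22, 22)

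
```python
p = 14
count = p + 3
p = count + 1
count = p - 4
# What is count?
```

Trace:
`p = 14` → p = 14
`count = p + 3` → count = 17
`p = count + 1` → p = 18
`count = p - 4` → count = 14
So count = 14

Answer: 14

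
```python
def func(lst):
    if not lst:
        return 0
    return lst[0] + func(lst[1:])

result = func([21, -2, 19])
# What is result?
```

21 + (-2) + 19 + 0 = 38

Answer: 38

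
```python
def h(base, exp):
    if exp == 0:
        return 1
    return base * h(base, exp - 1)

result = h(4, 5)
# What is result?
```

h(4, 5) = 4 * 4 * 4 * 4 * 4 = 1024

Answer: 1024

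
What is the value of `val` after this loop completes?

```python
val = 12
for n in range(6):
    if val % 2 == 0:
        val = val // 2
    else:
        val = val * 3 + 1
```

Collatz-style transformation from 12
`val` takes the values: 12 → 6 → 3 → 10 → 5 → 16 → 8

Answer: 8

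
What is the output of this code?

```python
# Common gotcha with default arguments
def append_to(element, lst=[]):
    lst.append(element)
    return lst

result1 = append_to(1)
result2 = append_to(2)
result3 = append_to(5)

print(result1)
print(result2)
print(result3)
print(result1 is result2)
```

Key concept: mutable default argument gotcha.
Step by step:
`result1 = append_to(1)` → result1 = [1]
`result2 = append_to(2)` → result1 = [1, 2] (same object as result2); result2 = [1, 2] (same object as result1)
`result3 = append_to(5)` → result1 = [1, 2, 5] (same object as result2, result3); result2 = [1, 2, 5] (same object as result1, result3); result3 = [1, 2, 5] (same object as result1, result2)
`print(result1)` → prints [1, 2, 5]
`print(result2)` → prints [1, 2, 5]
`print(result3)` → prints [1, 2, 5]
`print(result1 is result2)` → prints True

Answer:
[1, 2, 5]
[1, 2, 5]
[1, 2, 5]
True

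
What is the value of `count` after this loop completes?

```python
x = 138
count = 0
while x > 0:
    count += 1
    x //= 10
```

Count digits by repeated division by 10
`count` takes the values: 0 → 1 → 2 → 3

Answer: 3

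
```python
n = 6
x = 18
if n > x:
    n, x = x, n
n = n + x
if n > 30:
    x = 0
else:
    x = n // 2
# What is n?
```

Trace:
`n = 6` → n = 6
`x = 18` → x = 18
`if n > x: ...` → n > x is False → no variable changes
`n = n + x` → n = 24
`if n > 30: ...` → n > 30 is False, take else branch → x = 12
So n = 24

Answer: 24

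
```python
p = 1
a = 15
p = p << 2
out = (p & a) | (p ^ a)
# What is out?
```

Trace:
`p = 1` → p = 1
`a = 15` → a = 15
`p = p << 2` → p = 4
`out = (p & a) | (p ^ a)` → out = 15
So out = 15

Answer: 15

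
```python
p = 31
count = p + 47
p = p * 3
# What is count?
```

Trace:
`p = 31` → p = 31
`count = p + 47` → count = 78
`p = p * 3` → p = 93
So count = 78

Answer: 78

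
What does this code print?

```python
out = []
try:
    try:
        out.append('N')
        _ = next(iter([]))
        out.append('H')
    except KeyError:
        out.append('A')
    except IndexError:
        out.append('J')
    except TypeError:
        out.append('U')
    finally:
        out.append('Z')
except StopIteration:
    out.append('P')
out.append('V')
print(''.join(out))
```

Execution trace: 'N' (try body) → 'Z' (finally) → 'P' (outer except StopIteration) → 'V' (after the try/except). Output: NZPV

Answer: NZPV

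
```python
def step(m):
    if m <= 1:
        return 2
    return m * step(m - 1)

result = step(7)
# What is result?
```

step(7) = 7 * 6 * 5 * 4 * 3 * 2 * 2 = 10080

Answer: 10080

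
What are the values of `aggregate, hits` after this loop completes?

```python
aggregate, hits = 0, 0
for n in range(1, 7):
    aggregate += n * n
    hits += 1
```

Sum of squares and count
`aggregate, hits` takes the values: (0, 0) → (1, 0) → (1, 1) → (5, 1) → (5, 2) → (14, 2) → (14, 3) → (30, 3) → (30, 4) → (55, 4) → (55, 5) → (91, 5) → (91, 6)

Answer: 91, 6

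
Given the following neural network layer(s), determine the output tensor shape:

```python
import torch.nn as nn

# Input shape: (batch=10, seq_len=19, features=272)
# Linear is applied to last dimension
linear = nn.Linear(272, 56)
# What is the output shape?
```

Input: (10, 19, 272) -> Output: (10, 19, 56)

Answer: (10, 19, 56)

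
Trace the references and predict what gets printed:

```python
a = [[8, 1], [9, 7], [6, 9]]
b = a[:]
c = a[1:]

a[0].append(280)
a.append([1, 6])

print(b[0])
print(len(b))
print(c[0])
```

Key concept: slice with nested mutation.
Step by step:
`a = [[8, 1], [9, 7], [6, 9]]` → a = [[8, 1], [9, 7], [6, 9]]
`b = a[:]` → b = [[8, 1], [9, 7], [6, 9]]
`c = a[1:]` → c = [[9, 7], [6, 9]]
`a[0].append(280)` → a = [[8, 1, 280], [9, 7], [6, 9]]; b = [[8, 1, 280], [9, 7], [6, 9]]
`a.append([1, 6])` → a = [[8, 1, 280], [9, 7], [6, 9], [1, 6]]
`print(b[0])` → prints [8, 1, 280]
`print(len(b))` → prints 3
`print(c[0])` → prints [9, 7]

Answer:
[8, 1, 280]
3
[9, 7]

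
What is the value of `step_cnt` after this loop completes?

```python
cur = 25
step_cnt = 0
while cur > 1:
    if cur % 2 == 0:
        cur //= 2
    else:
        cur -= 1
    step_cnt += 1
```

Steps to reduce 25 to 1
`step_cnt` takes the values: 0 → 1 → 2 → 3 → 4 → 5 → 6

Answer: 6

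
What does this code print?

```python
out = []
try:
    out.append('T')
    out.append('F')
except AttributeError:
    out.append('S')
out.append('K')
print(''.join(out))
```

Execution trace: 'T' (try body) → 'F' (try body, no exception) → 'K' (after the try/except). Output: TFK

Answer: TFK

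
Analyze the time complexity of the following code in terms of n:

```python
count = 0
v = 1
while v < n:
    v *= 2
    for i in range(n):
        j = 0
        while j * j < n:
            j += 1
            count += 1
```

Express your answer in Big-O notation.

Each loop level contributes: log n × n × √n. Multiplying the contributions gives O(n√n log n).

Answer: O(n√n log n)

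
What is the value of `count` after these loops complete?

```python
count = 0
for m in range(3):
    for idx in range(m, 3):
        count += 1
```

Upper triangle: 3 + 2 + ... + 1
`count` takes the values: 0 → 1 → 2 → 3 → 4 → 5 → 6

Answer: 6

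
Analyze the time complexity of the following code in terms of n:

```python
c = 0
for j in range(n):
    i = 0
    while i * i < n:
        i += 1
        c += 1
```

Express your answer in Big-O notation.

Each loop level contributes: n × √n. Multiplying the contributions gives O(n√n).

Answer: O(n√n)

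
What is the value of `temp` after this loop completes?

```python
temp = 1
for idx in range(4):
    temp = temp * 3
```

Multiply by 3, 4 times: 1 * 3^4 = 81
`temp` takes the values: 1 → 3 → 9 → 27 → 81

Answer: 81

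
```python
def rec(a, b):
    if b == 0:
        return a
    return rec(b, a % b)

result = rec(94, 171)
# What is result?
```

rec(94, 171) -> rec(171, 94) -> rec(94, 77) -> rec(77, 17) -> rec(17, 9) -> rec(9, 8) -> rec(8, 1) -> rec(1, 0) -> 1

Answer: 1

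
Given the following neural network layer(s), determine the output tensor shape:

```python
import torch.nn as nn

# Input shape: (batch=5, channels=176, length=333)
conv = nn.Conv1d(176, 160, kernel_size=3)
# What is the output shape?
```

Input: (5, 176, 333) -> Output: (5, 160, 331)

Answer: (5, 160, 331)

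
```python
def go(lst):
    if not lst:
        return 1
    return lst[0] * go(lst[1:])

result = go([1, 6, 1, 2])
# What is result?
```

Product over [1, 6, 1, 2] = 1 * 6 * 1 * 2 = 12

Answer: 12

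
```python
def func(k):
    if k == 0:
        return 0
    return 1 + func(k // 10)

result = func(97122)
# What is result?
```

Count of digits of 97122: 5

Answer: 5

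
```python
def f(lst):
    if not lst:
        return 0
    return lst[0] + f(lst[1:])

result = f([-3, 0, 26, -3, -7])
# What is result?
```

(-3) + 0 + 26 + (-3) + (-7) + 0 = 13

Answer: 13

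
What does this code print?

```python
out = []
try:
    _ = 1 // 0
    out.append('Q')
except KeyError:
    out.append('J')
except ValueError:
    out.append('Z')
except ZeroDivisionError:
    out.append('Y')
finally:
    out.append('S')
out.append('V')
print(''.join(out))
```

Execution trace: 'Y' (except ZeroDivisionError) → 'S' (finally) → 'V' (after the try/except). Output: YSV

Answer: YSV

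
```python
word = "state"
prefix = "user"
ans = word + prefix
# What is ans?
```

Trace:
`word = "state"` → word = 'state'
`prefix = "user"` → prefix = 'user'
`ans = word + prefix` → ans = 'stateuser'
So ans = 'stateuser'

Answer: 'stateuser'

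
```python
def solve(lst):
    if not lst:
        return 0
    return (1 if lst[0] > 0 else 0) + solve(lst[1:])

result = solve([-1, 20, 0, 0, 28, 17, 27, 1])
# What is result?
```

Count of positive elements in [-1, 20, 0, 0, 28, 17, 27, 1] = 5

Answer: 5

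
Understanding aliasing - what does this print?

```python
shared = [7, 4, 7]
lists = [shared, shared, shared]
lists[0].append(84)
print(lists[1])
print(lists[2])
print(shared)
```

Key concept: list of same reference.
Step by step:
`shared = [7, 4, 7]` → shared = [7, 4, 7]
`lists = [shared, shared, shared]` → lists = [[7, 4, 7], [7, 4, 7], [7, 4, 7]]
`lists[0].append(84)` → shared = [7, 4, 7, 84]; lists = [[7, 4, 7, 84], [7, 4, 7, 84], [7, 4, 7, 84]]
`print(lists[1])` → prints [7, 4, 7, 84]
`print(lists[2])` → prints [7, 4, 7, 84]
`print(shared)` → prints [7, 4, 7, 84]

Answer:
[7, 4, 7, 84]
[7, 4, 7, 84]
[7, 4, 7, 84]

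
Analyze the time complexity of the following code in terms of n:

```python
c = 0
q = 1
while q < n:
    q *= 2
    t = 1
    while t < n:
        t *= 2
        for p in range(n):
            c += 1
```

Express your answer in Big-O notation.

Each loop level contributes: log n × log n × n. Multiplying the contributions gives O(n log² n).

Answer: O(n log² n)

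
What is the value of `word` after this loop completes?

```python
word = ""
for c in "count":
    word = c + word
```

Reverse 'count'
`word` takes the values: "" → "c" → "oc" → "uoc" → "nuoc" → "tnuoc"

Answer: "tnuoc"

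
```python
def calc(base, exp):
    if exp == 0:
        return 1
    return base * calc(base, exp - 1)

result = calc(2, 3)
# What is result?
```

calc(2, 3) = 2 * 2 * 2 = 8

Answer: 8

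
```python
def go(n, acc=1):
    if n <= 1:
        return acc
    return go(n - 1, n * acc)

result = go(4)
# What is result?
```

Accumulator trace (n, acc): (4, 1) -> (3, 4) -> (2, 12) -> (1, 24) -> return 24

Answer: 24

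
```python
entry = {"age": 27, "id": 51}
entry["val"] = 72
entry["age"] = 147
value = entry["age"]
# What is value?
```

Trace:
`entry = {"age": 27, "id": 51}` → entry = {'age': 27, 'id': 51}
`entry["val"] = 72` → entry = {'age': 27, 'id': 51, 'val': 72}
`entry["age"] = 147` → entry = {'age': 147, 'id': 51, 'val': 72}
`value = entry["age"]` → value = 147
So value = 147

Answer: 147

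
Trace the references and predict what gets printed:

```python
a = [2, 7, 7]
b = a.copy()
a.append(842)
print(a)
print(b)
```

Key concept: list.copy() creates independent copy.
Step by step:
`a = [2, 7, 7]` → a = [2, 7, 7]
`b = a.copy()` → b = [2, 7, 7]
`a.append(842)` → a = [2, 7, 7, 842]
`print(a)` → prints [2, 7, 7, 842]
`print(b)` → prints [2, 7, 7]

Answer:
[2, 7, 7, 842]
[2, 7, 7]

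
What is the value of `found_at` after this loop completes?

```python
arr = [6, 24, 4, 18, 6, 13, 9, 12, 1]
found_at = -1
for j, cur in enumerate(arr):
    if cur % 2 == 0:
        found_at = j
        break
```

First even number index in [6, 24, 4, 18, 6, 13, 9, 12, 1]
`found_at` takes the values: -1 → 0

Answer: 0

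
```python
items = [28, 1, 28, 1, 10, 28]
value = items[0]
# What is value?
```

Trace:
`items = [28, 1, 28, 1, 10, 28]` → items = [28, 1, 28, 1, 10, 28]
`value = items[0]` → value = 28
So value = 28

Answer: 28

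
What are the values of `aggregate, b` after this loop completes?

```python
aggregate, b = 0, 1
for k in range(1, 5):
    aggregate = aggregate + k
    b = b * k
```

Sum and factorial of 1 to 4
`aggregate, b` takes the values: (0, 1) → (1, 1) → (3, 1) → (3, 2) → (6, 2) → (6, 6) → (10, 6) → (10, 24)

Answer: 10, 24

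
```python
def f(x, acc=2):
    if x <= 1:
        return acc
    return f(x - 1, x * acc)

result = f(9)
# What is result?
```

Accumulator trace (n, acc): (9, 2) -> (8, 18) -> (7, 144) -> (6, 1008) -> (5, 6048) -> (4, 30240) -> (3, 120960) -> (2, 362880) -> (1, 725760) -> return 725760

Answer: 725760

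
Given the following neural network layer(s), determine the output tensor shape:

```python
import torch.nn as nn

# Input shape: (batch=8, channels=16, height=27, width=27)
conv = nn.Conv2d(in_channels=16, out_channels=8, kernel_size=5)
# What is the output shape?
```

Input: (8, 16, 27, 27) -> Output: (8, 8, 23, 23)

Answer: (8, 8, 23, 23)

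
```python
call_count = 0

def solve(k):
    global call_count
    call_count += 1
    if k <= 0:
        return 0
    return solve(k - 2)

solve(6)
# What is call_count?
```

Linear recursion stepping by 2: 4 calls from k=6 down to ≤0.

Answer: 4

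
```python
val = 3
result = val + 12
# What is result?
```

Trace:
`val = 3` → val = 3
`result = val + 12` → result = 15
So result = 15

Answer: 15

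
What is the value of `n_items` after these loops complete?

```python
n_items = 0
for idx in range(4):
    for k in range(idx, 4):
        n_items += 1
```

Upper triangle: 4 + 3 + ... + 1
`n_items` takes the values: 0 → 1 → 2 → 3 → 4 → 5 → 6 → 7 → 8 → 9 → 10

Answer: 10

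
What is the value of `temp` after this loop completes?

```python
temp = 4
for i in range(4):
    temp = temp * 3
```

Multiply by 3, 4 times: 4 * 3^4 = 324
`temp` takes the values: 4 → 12 → 36 → 108 → 324

Answer: 324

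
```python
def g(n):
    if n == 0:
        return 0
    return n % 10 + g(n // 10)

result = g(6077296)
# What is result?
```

Sum of digits of 6077296: 6 + 9 + 2 + 7 + 7 + 0 + 6 = 37

Answer: 37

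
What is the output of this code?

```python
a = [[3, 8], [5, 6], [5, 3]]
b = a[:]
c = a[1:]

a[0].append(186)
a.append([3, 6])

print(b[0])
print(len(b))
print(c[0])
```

Key concept: slice with nested mutation.
Step by step:
`a = [[3, 8], [5, 6], [5, 3]]` → a = [[3, 8], [5, 6], [5, 3]]
`b = a[:]` → b = [[3, 8], [5, 6], [5, 3]]
`c = a[1:]` → c = [[5, 6], [5, 3]]
`a[0].append(186)` → a = [[3, 8, 186], [5, 6], [5, 3]]; b = [[3, 8, 186], [5, 6], [5, 3]]
`a.append([3, 6])` → a = [[3, 8, 186], [5, 6], [5, 3], [3, 6]]
`print(b[0])` → prints [3, 8, 186]
`print(len(b))` → prints 3
`print(c[0])` → prints [5, 6]

Answer:
[3, 8, 186]
3
[5, 6]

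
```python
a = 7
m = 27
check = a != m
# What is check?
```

Trace:
`a = 7` → a = 7
`m = 27` → m = 27
`check = a != m` → check = True
So check = True

Answer: True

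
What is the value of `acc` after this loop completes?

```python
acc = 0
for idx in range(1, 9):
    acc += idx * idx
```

Sum of squares 1² to 8² = 204
`acc` takes the values: 0 → 1 → 5 → 14 → 30 → 55 → 91 → 140 → 204

Answer: 204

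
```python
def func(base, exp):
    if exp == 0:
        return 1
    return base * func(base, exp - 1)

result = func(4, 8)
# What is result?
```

func(4, 8) = 4 * 4 * 4 * 4 * 4 * 4 * 4 * 4 = 65536

Answer: 65536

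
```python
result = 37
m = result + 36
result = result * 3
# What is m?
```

Trace:
`result = 37` → result = 37
`m = result + 36` → m = 73
`result = result * 3` → result = 111
So m = 73

Answer: 73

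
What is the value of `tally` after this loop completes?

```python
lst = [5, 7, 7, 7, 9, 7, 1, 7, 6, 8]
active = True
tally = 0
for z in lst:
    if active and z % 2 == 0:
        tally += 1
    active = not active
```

Count even values at even positions
`tally` takes the values: 0 → 1

Answer: 1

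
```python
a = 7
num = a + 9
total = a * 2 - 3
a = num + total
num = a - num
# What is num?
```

Trace:
`a = 7` → a = 7
`num = a + 9` → num = 16
`total = a * 2 - 3` → total = 11
`a = num + total` → a = 27
`num = a - num` → num = 11
So num = 11

Answer: 11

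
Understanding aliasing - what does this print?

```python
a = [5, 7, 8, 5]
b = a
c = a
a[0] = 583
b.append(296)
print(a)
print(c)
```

Key concept: multiple aliases.
Step by step:
`a = [5, 7, 8, 5]` → a = [5, 7, 8, 5]
`b = a` → b = [5, 7, 8, 5] (same object as a)
`c = a` → c = [5, 7, 8, 5] (same object as a, b)
`a[0] = 583` → a = [583, 7, 8, 5] (same object as b, c); b = [583, 7, 8, 5] (same object as a, c); c = [583, 7, 8, 5] (same object as a, b)
`b.append(296)` → a = [583, 7, 8, 5, 296] (same object as b, c); b = [583, 7, 8, 5, 296] (same object as a, c); c = [583, 7, 8, 5, 296] (same object as a, b)
`print(a)` → prints [583, 7, 8, 5, 296]
`print(c)` → prints [583, 7, 8, 5, 296]

Answer:
[583, 7, 8, 5, 296]
[583, 7, 8, 5, 296]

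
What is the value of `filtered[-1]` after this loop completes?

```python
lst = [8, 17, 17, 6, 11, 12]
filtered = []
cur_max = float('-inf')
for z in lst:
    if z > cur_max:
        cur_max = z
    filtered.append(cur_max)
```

Running max ends at 17
`filtered` takes the values: [] → [8] → [8, 17] → [8, 17, 17] → [8, 17, 17, 17] → [8, 17, 17, 17, 17] → [8, 17, 17, 17, 17, 17]
So `filtered[-1]` = 17

Answer: 17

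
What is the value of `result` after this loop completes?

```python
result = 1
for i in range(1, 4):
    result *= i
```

3! = 6
`result` takes the values: 1 → 2 → 6

Answer: 6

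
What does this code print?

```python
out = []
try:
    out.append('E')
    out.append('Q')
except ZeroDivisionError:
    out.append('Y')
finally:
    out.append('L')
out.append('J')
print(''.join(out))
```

Execution trace: 'E' (try body) → 'Q' (try body, no exception) → 'L' (finally) → 'J' (after the try/except). Output: EQLJ

Answer: EQLJ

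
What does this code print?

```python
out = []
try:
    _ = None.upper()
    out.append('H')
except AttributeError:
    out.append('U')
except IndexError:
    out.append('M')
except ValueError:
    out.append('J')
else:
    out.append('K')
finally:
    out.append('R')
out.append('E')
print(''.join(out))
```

Execution trace: 'U' (except AttributeError) → 'R' (finally) → 'E' (after the try/except). Output: URE

Answer: URE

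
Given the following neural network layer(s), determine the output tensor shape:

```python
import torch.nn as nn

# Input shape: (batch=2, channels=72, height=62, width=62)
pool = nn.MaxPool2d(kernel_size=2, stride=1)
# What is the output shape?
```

Input: (2, 72, 62, 62) -> Output: (2, 72, 61, 61)

Answer: (2, 72, 61, 61)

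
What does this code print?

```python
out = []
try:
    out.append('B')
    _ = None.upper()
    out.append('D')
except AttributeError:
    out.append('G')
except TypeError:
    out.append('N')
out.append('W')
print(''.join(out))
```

Execution trace: 'B' (try body) → 'G' (except AttributeError) → 'W' (after the try/except). Output: BGW

Answer: BGW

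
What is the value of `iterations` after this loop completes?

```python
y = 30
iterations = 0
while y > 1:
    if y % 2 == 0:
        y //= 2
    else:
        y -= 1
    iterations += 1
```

Steps to reduce 30 to 1
`iterations` takes the values: 0 → 1 → 2 → 3 → 4 → 5 → 6 → 7

Answer: 7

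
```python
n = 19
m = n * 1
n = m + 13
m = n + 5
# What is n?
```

Trace:
`n = 19` → n = 19
`m = n * 1` → m = 19
`n = m + 13` → n = 32
`m = n + 5` → m = 37
So n = 32

Answer: 32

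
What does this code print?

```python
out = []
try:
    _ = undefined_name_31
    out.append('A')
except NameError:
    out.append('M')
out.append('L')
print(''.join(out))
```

Execution trace: 'M' (except NameError) → 'L' (after the try/except). Output: ML

Answer: ML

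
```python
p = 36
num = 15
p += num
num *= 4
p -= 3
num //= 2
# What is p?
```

Trace:
`p = 36` → p = 36
`num = 15` → num = 15
`p += num` → p = 51
`num *= 4` → num = 60
`p -= 3` → p = 48
`num //= 2` → num = 30
So p = 48

Answer: 48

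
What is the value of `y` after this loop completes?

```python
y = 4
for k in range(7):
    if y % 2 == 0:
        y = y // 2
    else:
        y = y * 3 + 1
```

Collatz-style transformation from 4
`y` takes the values: 4 → 2 → 1 → 4 → 2 → 1 → 4 → 2

Answer: 2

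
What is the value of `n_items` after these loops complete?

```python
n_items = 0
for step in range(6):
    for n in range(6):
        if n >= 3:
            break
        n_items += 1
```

Inner breaks at 3, outer runs 6 times
`n_items` takes the values: 0 → 1 → 2 → 3 → 4 → 5 → 6 → 7 → 8 → 9 → 10 → 11 → 12 → 13 → 14 → 15 → 16 → 17 → 18

Answer: 18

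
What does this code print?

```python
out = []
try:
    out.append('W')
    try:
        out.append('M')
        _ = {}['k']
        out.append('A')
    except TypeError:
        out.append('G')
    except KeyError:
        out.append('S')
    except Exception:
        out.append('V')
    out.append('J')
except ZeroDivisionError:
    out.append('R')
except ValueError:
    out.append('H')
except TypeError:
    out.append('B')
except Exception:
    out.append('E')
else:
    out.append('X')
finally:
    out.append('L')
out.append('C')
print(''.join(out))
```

Execution trace: 'W' (try body) → 'M' (inner try body) → 'S' (inner except KeyError) → 'J' (try body, no exception) → 'X' (else) → 'L' (finally) → 'C' (after the try/except). Output: WMSJXLC

Answer: WMSJXLC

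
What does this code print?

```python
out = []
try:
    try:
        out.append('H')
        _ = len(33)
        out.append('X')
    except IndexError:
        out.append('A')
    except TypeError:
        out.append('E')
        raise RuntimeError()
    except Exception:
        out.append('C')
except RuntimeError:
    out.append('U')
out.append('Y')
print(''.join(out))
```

Execution trace: 'H' (inner try body) → 'E' (inner except TypeError) → 'U' (outer except RuntimeError) → 'Y' (after the try/except). Output: HEUY

Answer: HEUY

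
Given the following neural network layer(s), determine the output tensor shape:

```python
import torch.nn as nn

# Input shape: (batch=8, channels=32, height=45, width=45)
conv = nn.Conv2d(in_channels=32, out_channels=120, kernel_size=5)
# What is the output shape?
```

Input: (8, 32, 45, 45) -> Output: (8, 120, 41, 41)

Answer: (8, 120, 41, 41)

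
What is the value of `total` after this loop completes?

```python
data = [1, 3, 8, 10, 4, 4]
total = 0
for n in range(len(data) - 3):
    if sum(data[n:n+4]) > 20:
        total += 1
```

Count windows with sum > 20
`total` takes the values: 0 → 1 → 2 → 3

Answer: 3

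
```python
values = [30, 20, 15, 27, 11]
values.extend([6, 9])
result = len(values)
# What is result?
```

Trace:
`values = [30, 20, 15, 27, 11]` → values = [30, 20, 15, 27, 11]
`values.extend([6, 9])` → values = [30, 20, 15, 27, 11, 6, 9]
`result = len(values)` → result = 7
So result = 7

Answer: 7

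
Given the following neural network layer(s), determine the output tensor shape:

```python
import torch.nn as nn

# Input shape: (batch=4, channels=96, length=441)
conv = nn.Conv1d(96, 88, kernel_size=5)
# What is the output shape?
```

Input: (4, 96, 441) -> Output: (4, 88, 437)

Answer: (4, 88, 437)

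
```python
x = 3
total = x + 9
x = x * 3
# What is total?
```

Trace:
`x = 3` → x = 3
`total = x + 9` → total = 12
`x = x * 3` → x = 9
So total = 12

Answer: 12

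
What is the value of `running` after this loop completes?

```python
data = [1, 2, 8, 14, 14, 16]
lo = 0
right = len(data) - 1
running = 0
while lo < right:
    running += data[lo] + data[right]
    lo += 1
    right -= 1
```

Sum of pairs from ends
`running` takes the values: 0 → 17 → 33 → 55

Answer: 55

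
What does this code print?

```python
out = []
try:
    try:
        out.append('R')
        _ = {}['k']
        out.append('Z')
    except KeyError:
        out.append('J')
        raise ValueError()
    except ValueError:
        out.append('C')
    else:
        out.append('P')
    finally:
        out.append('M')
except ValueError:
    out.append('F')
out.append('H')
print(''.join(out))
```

Execution trace: 'R' (inner try body) → 'J' (inner except KeyError) → 'M' (inner finally) → 'F' (outer except ValueError) → 'H' (after the try/except). Output: RJMFH

Answer: RJMFH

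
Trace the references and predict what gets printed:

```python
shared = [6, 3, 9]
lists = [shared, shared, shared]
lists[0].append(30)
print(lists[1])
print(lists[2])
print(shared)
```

Key concept: list of same reference.
Step by step:
`shared = [6, 3, 9]` → shared = [6, 3, 9]
`lists = [shared, shared, shared]` → lists = [[6, 3, 9], [6, 3, 9], [6, 3, 9]]
`lists[0].append(30)` → shared = [6, 3, 9, 30]; lists = [[6, 3, 9, 30], [6, 3, 9, 30], [6, 3, 9, 30]]
`print(lists[1])` → prints [6, 3, 9, 30]
`print(lists[2])` → prints [6, 3, 9, 30]
`print(shared)` → prints [6, 3, 9, 30]

Answer:
[6, 3, 9, 30]
[6, 3, 9, 30]
[6, 3, 9, 30]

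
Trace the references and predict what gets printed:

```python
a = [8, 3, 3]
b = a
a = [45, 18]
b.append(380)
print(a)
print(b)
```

Key concept: rebinding vs mutation: a is rebound to a new list, b still points at the original.
Step by step:
`a = [8, 3, 3]` → a = [8, 3, 3]
`b = a` → b = [8, 3, 3] (same object as a)
`a = [45, 18]` → a = [45, 18]
`b.append(380)` → b = [8, 3, 3, 380]
`print(a)` → prints [45, 18]
`print(b)` → prints [8, 3, 3, 380]

Answer:
[45, 18]
[8, 3, 3, 380]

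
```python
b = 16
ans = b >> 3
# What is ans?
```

Trace:
`b = 16` → b = 16
`ans = b >> 3` → ans = 2
So ans = 2

Answer: 2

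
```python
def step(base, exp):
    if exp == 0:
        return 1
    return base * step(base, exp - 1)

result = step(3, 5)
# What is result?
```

step(3, 5) = 3 * 3 * 3 * 3 * 3 = 243

Answer: 243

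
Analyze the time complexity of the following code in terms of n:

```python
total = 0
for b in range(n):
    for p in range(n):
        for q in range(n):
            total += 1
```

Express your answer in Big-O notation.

Each loop level contributes: n × n × n. Multiplying the contributions gives O(n^3).

Answer: O(n^3)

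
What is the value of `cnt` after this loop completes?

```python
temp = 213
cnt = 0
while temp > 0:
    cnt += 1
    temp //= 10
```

Count digits by repeated division by 10
`cnt` takes the values: 0 → 1 → 2 → 3

Answer: 3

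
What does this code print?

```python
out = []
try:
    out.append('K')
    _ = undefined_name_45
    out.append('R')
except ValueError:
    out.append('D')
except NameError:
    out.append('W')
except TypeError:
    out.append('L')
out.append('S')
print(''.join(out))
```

Execution trace: 'K' (try body) → 'W' (except NameError) → 'S' (after the try/except). Output: KWS

Answer: KWS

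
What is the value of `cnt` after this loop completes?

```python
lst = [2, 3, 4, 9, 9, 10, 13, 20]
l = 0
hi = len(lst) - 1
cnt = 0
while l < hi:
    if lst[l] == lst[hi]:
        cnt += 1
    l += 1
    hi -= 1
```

Count matching pairs from ends
`cnt` takes the values: 0 → 1

Answer: 1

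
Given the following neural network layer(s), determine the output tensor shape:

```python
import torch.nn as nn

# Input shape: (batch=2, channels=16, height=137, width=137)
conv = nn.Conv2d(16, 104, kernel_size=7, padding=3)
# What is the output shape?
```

Input: (2, 16, 137, 137) -> Output: (2, 104, 137, 137)

Answer: (2, 104, 137, 137)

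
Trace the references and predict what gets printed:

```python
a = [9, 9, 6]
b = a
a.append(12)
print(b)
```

Key concept: basic list aliasing.
Step by step:
`a = [9, 9, 6]` → a = [9, 9, 6]
`b = a` → b = [9, 9, 6] (same object as a)
`a.append(12)` → a = [9, 9, 6, 12] (same object as b); b = [9, 9, 6, 12] (same object as a)
`print(b)` → prints [9, 9, 6, 12]

Answer: [9, 9, 6, 12]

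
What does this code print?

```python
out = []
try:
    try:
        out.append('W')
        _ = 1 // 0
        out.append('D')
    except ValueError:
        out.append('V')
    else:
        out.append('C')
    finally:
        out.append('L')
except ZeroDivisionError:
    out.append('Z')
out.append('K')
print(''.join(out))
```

Execution trace: 'W' (try body) → 'L' (finally) → 'Z' (outer except ZeroDivisionError) → 'K' (after the try/except). Output: WLZK

Answer: WLZK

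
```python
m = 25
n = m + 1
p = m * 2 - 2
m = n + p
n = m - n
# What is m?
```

Trace:
`m = 25` → m = 25
`n = m + 1` → n = 26
`p = m * 2 - 2` → p = 48
`m = n + p` → m = 74
`n = m - n` → n = 48
So m = 74

Answer: 74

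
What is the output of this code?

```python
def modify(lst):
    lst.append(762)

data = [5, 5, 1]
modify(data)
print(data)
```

Key concept: function modifies passed list.
Step by step:
`data = [5, 5, 1]` → data = [5, 5, 1]
`modify(data)` → data = [5, 5, 1, 762]
`print(data)` → prints [5, 5, 1, 762]

Answer: [5, 5, 1, 762]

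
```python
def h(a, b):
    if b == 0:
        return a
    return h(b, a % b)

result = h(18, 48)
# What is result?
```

h(18, 48) -> h(48, 18) -> h(18, 12) -> h(12, 6) -> h(6, 0) -> 6

Answer: 6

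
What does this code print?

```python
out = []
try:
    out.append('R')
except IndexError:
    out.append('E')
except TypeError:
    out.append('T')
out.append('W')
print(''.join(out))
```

Execution trace: 'R' (try body, no exception) → 'W' (after the try/except). Output: RW

Answer: RW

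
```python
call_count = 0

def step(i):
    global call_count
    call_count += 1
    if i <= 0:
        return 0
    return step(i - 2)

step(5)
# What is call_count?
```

Linear recursion stepping by 2: 4 calls from i=5 down to ≤0.

Answer: 4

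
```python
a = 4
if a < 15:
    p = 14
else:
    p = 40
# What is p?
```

Trace:
`a = 4` → a = 4
`if a < 15: ...` → a < 15 is True → p = 14
So p = 14

Answer: 14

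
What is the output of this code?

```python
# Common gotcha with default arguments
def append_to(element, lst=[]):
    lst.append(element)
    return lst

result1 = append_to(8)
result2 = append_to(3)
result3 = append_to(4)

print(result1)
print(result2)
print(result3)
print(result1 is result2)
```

Key concept: mutable default argument gotcha.
Step by step:
`result1 = append_to(8)` → result1 = [8]
`result2 = append_to(3)` → result1 = [8, 3] (same object as result2); result2 = [8, 3] (same object as result1)
`result3 = append_to(4)` → result1 = [8, 3, 4] (same object as result2, result3); result2 = [8, 3, 4] (same object as result1, result3); result3 = [8, 3, 4] (same object as result1, result2)
`print(result1)` → prints [8, 3, 4]
`print(result2)` → prints [8, 3, 4]
`print(result3)` → prints [8, 3, 4]
`print(result1 is result2)` → prints True

Answer:
[8, 3, 4]
[8, 3, 4]
[8, 3, 4]
True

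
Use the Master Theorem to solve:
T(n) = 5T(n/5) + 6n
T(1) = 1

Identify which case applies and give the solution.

a=5, b=5, f(n)=6n. log_5(5) = 1. Since c=1 = 1, Case 2 applies: T(n) = Θ(n^log_b(a) · log n) = O(n log n).

Answer: O(n log n) - Case 2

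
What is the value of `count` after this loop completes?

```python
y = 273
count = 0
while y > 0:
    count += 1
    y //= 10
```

Count digits by repeated division by 10
`count` takes the values: 0 → 1 → 2 → 3

Answer: 3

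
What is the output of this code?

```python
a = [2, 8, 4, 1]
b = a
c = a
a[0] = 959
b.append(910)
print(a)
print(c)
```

Key concept: multiple aliases.
Step by step:
`a = [2, 8, 4, 1]` → a = [2, 8, 4, 1]
`b = a` → b = [2, 8, 4, 1] (same object as a)
`c = a` → c = [2, 8, 4, 1] (same object as a, b)
`a[0] = 959` → a = [959, 8, 4, 1] (same object as b, c); b = [959, 8, 4, 1] (same object as a, c); c = [959, 8, 4, 1] (same object as a, b)
`b.append(910)` → a = [959, 8, 4, 1, 910] (same object as b, c); b = [959, 8, 4, 1, 910] (same object as a, c); c = [959, 8, 4, 1, 910] (same object as a, b)
`print(a)` → prints [959, 8, 4, 1, 910]
`print(c)` → prints [959, 8, 4, 1, 910]

Answer:
[959, 8, 4, 1, 910]
[959, 8, 4, 1, 910]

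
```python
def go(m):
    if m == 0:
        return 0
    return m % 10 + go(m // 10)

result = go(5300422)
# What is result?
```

Sum of digits of 5300422: 2 + 2 + 4 + 0 + 0 + 3 + 5 = 16

Answer: 16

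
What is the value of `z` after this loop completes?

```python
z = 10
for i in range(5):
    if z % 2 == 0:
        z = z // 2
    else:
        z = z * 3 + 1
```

Collatz-style transformation from 10
`z` takes the values: 10 → 5 → 16 → 8 → 4 → 2

Answer: 2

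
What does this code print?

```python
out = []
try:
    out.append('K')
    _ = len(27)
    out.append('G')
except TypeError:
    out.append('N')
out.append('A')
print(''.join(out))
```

Execution trace: 'K' (try body) → 'N' (except TypeError) → 'A' (after the try/except). Output: KNA

Answer: KNA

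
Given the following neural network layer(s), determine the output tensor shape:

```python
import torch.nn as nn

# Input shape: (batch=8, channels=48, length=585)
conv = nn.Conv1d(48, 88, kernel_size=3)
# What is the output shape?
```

Input: (8, 48, 585) -> Output: (8, 88, 583)

Answer: (8, 88, 583)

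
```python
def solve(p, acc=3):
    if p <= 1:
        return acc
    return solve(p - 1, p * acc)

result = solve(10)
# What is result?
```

Accumulator trace (n, acc): (10, 3) -> (9, 30) -> (8, 270) -> (7, 2160) -> (6, 15120) -> (5, 90720) -> (4, 453600) -> (3, 1814400) -> (2, 5443200) -> (1, 10886400) -> return 10886400

Answer: 10886400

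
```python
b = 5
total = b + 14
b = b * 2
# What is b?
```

Trace:
`b = 5` → b = 5
`total = b + 14` → total = 19
`b = b * 2` → b = 10
So b = 10

Answer: 10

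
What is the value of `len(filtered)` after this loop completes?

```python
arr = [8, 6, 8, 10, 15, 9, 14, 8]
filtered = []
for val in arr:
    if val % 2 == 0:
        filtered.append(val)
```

Count even numbers in [8, 6, 8, 10, 15, 9, 14, 8]
`filtered` takes the values: [] → [8] → [8, 6] → [8, 6, 8] → [8, 6, 8, 10] → [8, 6, 8, 10, 14] → [8, 6, 8, 10, 14, 8]
So `len(filtered)` = 6

Answer: 6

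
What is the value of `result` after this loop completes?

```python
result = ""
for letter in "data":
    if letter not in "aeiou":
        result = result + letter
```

Remove vowels from 'data'
`result` takes the values: "" → "d" → "dt"

Answer: "dt"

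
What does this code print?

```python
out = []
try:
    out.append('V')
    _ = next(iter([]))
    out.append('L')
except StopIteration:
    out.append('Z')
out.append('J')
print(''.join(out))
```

Execution trace: 'V' (try body) → 'Z' (except StopIteration) → 'J' (after the try/except). Output: VZJ

Answer: VZJ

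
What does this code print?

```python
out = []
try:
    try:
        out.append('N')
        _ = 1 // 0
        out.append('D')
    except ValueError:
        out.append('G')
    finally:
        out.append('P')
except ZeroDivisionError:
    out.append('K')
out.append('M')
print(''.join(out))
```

Execution trace: 'N' (inner try body) → 'P' (inner finally) → 'K' (outer except ZeroDivisionError) → 'M' (after the try/except). Output: NPKM

Answer: NPKM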